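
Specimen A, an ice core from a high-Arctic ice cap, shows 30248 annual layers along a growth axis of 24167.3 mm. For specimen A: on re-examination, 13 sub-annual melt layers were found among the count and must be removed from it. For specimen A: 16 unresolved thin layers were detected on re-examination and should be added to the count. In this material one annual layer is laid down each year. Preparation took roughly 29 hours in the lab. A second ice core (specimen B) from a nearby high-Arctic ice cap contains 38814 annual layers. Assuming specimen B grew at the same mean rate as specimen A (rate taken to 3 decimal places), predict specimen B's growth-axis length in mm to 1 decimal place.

Specimen A: adjusted count: 30248 − 13 + 16 = 30251 annual layers.
A: 24167.3 mm over 30251 years gives 24167.3 / 30251 ≈ 0.799 mm/year.
B's length ≈ 0.799 × 38814 = 31012.4 mm.

31012.4 mm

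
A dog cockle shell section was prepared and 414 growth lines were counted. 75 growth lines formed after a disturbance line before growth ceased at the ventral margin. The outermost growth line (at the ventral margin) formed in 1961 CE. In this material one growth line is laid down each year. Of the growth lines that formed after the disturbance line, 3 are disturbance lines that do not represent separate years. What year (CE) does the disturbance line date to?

75 growth lines post-date the disturbance line.
Removing the 3 false growth lines leaves 75 − 3 = 72 true growth lines beyond the disturbance line.
The growth line at the ventral margin is 1961 CE, so the disturbance line dates to 1961 − 72 = 1889 CE.

1889 CE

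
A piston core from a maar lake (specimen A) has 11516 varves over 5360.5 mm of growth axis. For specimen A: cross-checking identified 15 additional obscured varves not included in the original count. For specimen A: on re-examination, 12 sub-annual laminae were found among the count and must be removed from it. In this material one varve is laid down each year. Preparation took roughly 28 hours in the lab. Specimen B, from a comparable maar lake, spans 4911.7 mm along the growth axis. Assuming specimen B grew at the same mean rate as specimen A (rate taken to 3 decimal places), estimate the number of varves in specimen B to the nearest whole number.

Specimen A: after corrections the count is 11516 − 12 + 15 = 11519 varves.
A: 5360.5 mm over 11519 years gives 5360.5 / 11519 ≈ 0.465 mm/yr.
B spans 4911.7 / 0.465 = 10562.80 years ≈ 10563 varves.

10563 varves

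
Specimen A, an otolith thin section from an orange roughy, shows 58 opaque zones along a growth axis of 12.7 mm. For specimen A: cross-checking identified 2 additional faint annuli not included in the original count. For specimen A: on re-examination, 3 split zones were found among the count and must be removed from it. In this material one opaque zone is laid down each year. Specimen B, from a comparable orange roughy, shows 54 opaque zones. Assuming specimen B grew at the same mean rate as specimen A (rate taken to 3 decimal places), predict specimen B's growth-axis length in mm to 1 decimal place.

12.0 mm

Specimen A: true opaque zone count = 58 − 3 + 2 = 57.
A: Extension rate ≈ 12.7 / 57 = 0.223 mm/yr.
B's length ≈ 0.223 × 54 = 12.0 mm.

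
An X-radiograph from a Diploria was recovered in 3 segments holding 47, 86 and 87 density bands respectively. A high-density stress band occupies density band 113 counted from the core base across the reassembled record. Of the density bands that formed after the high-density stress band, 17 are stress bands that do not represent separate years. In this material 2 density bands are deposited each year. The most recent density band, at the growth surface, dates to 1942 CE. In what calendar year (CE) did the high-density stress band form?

1897 CE

Total density bands = 47 + 86 + 87 = 220.
The high-density stress band sits at density band 113 from the core base, so 220 − 113 = 107 density bands formed after it.
107 − 17 false = 90 true density bands after the high-density stress band.
Dividing by 2 density bands per year: 90 / 2 = 45 years.
The density band at the growth surface is 1942 CE, so the high-density stress band dates to 1942 − 45 = 1897 CE.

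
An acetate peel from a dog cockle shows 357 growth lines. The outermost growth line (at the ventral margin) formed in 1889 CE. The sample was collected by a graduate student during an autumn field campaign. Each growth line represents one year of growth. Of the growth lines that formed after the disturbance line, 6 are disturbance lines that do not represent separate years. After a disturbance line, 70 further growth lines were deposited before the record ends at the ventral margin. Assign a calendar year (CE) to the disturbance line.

1825 CE

70 growth lines post-date the disturbance line.
Removing the 6 false growth lines leaves 70 − 6 = 64 true growth lines beyond the disturbance line.
1889 − 64 = 1825 CE.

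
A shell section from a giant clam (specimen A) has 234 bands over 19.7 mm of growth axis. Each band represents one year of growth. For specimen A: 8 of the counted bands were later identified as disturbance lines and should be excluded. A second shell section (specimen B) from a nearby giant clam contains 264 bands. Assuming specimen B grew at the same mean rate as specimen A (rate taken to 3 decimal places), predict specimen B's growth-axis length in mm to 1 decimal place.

Specimen A: adjusted count: 234 − 8 = 226 bands.
A: Extension rate ≈ 19.7 / 226 = 0.087 mm/year.
B's length ≈ 0.087 × 264 = 23.0 mm.

23.0 mm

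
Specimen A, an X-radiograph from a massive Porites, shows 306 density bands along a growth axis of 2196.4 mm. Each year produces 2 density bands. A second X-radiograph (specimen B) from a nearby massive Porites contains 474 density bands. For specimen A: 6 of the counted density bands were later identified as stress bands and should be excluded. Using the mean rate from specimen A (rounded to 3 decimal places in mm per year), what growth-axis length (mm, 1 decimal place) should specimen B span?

3470.4 mm

Specimen A: adjusted count: 306 − 6 = 300 density bands.
Specimen A: with 2 density bands per year, 300 / 2 = 150 years.
A: 2196.4 mm over 150 years gives 2196.4 / 150 ≈ 14.643 mm per year.
Specimen B: dividing by 2 density bands per year: 474 / 2 = 237 years. Length of B = 14.643 × 237 = 3470.4 mm.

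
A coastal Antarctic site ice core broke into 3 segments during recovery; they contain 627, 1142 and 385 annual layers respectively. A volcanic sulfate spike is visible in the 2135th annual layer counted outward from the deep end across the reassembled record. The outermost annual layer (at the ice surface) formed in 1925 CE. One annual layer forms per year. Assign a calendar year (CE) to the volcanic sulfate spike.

Total annual layers = 627 + 1142 + 385 = 2154.
Between annual layer 2135 and the ice surface there are 2154 − 2135 = 19 annual layers.
The annual layer at the ice surface is 1925 CE, so the volcanic sulfate spike dates to 1925 − 19 = 1906 CE.

1906 CE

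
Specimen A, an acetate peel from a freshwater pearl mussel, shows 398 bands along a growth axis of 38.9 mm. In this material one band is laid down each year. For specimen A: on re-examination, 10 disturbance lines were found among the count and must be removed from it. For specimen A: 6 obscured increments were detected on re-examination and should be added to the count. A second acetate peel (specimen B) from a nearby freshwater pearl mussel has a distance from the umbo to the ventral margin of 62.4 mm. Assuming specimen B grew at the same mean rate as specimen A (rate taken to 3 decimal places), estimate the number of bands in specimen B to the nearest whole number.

Specimen A: after corrections the count is 398 − 10 + 6 = 394 bands.
A: Mean rate = 38.9 mm / 394 years ≈ 0.099 mm per year.
B spans 62.4 / 0.099 = 630.30 years ≈ 630 bands.

630 bands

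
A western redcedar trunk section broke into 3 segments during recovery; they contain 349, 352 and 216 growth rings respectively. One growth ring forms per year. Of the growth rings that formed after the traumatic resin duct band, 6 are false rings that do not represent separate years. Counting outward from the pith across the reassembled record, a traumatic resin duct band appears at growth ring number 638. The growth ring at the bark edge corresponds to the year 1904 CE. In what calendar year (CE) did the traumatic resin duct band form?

Total growth rings = 349 + 352 + 216 = 917.
Between growth ring 638 and the bark edge there are 917 − 638 = 279 growth rings.
279 − 6 false = 273 true growth rings after the traumatic resin duct band.
The growth ring at the bark edge is 1904 CE, so the traumatic resin duct band dates to 1904 − 273 = 1631 CE.

1631 CE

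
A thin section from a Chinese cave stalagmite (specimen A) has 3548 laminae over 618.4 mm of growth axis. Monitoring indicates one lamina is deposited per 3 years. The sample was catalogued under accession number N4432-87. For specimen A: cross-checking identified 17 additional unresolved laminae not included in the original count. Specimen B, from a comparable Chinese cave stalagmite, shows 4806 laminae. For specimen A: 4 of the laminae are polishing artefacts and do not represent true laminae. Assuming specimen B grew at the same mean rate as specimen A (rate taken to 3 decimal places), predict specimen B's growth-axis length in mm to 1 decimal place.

836.2 mm

Specimen A: adjusted count: 3548 − 4 + 17 = 3561 laminae.
Specimen A: multiplying by 3 years per lamina: 3561 × 3 = 10683 years.
A: Extension rate ≈ 618.4 / 10683 = 0.058 mm per year.
Specimen B: 4806 laminae at 3 years each span 4806 × 3 = 14418 years. For B, 0.058 mm/year × 14418 years = 836.2 mm.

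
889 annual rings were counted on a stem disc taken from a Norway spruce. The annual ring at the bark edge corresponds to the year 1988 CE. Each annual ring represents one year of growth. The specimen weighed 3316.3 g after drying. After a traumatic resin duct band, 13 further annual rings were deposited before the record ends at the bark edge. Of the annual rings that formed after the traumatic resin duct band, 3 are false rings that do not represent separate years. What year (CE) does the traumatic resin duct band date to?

1978 CE

13 annual rings post-date the traumatic resin duct band.
Excluding 3 false annual rings: 13 − 3 = 10.
1988 − 10 = 1978 CE.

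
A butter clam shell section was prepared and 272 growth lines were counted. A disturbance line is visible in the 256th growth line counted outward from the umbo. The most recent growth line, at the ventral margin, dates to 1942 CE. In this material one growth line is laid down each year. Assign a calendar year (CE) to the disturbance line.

The disturbance line sits at growth line 256 from the umbo, so 272 − 256 = 16 growth lines formed after it.
1942 − 16 = 1926 CE.

1926 CE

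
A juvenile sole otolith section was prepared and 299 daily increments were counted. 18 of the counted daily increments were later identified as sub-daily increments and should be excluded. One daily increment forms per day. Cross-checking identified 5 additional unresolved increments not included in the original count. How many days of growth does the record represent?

True daily increment count = 299 − 18 + 5 = 286.
At one daily increment per day, that is 286 days.

286 days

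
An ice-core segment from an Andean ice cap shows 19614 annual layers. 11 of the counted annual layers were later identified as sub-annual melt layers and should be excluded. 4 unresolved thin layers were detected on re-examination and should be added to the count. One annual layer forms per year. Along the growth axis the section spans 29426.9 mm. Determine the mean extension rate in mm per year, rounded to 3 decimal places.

1.501 mm per year

Adjusted count: 19614 − 11 + 4 = 19607 annual layers.
29426.9 mm over 19607 years gives 29426.9 / 19607 ≈ 1.501 mm per year.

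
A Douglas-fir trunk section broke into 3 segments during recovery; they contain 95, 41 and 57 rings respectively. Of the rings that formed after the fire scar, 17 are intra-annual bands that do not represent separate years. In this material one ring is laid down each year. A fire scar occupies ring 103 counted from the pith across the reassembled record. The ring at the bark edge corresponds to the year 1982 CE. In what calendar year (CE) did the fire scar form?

Total rings = 95 + 41 + 57 = 193.
The fire scar sits at ring 103 from the pith, so 193 − 103 = 90 rings formed after it.
Excluding 17 false rings: 90 − 17 = 73.
The ring at the bark edge is 1982 CE, so the fire scar dates to 1982 − 73 = 1909 CE.

1909 CE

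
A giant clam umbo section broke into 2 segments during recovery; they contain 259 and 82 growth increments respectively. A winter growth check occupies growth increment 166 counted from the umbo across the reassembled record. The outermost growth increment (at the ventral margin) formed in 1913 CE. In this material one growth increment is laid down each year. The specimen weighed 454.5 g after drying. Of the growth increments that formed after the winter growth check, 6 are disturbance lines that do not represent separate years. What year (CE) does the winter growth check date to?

1744 CE

Total growth increments = 259 + 82 = 341.
Between growth increment 166 and the ventral margin there are 341 − 166 = 175 growth increments.
175 − 6 false = 169 true growth increments after the winter growth check.
Counting back 169 years from 1913 CE places the winter growth check in 1913 − 169 = 1744 CE.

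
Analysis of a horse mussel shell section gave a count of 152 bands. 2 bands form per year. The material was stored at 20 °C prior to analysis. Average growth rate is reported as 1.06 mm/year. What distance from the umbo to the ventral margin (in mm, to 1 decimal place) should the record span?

80.6 mm

With 2 bands per year, 152 / 2 = 76 years.
Predicted length = 1.06 mm/year × 76 years = 80.6 mm.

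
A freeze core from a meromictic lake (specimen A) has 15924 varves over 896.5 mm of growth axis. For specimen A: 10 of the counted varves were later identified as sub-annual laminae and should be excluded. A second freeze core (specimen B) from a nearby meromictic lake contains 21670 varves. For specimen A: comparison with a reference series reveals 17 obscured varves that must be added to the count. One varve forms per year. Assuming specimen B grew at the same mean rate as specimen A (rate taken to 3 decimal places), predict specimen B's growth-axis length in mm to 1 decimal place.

1213.5 mm

Specimen A: adjusted count: 15924 − 10 + 17 = 15931 varves.
A: Mean rate = 896.5 mm / 15931 years ≈ 0.056 mm/year.
Length of B = 0.056 × 21670 = 1213.5 mm.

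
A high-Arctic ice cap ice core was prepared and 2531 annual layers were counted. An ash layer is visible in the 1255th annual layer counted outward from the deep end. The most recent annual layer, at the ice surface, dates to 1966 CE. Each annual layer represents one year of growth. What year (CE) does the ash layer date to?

2531 − 1255 = 1276 annual layers lie beyond the ash layer toward the ice surface.
The annual layer at the ice surface is 1966 CE, so the ash layer dates to 1966 − 1276 = 690 CE.

690 CE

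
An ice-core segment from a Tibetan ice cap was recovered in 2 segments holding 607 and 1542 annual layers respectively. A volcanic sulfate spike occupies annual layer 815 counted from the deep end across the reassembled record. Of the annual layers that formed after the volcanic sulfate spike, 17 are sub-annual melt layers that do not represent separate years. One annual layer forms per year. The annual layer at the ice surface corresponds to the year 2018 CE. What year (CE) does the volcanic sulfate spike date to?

Total annual layers = 607 + 1542 = 2149.
2149 − 815 = 1334 annual layers lie beyond the volcanic sulfate spike toward the ice surface.
1334 − 17 false = 1317 true annual layers after the volcanic sulfate spike.
Counting back 1317 years from 2018 CE places the volcanic sulfate spike in 2018 − 1317 = 701 CE.

701 CE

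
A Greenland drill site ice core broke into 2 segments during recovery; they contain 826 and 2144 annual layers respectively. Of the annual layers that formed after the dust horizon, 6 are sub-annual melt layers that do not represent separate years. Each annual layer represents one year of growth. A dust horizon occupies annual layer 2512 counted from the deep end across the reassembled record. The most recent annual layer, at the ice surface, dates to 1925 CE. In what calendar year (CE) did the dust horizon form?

Total annual layers = 826 + 2144 = 2970.
2970 − 2512 = 458 annual layers lie beyond the dust horizon toward the ice surface.
Excluding 6 false annual layers: 458 − 6 = 452.
1925 − 452 = 1473 CE.

1473 CE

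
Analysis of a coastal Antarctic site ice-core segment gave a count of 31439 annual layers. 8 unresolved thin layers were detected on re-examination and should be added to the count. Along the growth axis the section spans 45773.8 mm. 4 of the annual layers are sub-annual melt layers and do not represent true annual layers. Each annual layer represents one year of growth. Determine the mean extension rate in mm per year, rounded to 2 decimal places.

Correcting the raw count gives 31439 − 4 + 8 = 31443 true annual layers.
Extension rate ≈ 45773.8 / 31443 = 1.46 mm per year.

1.46 mm per year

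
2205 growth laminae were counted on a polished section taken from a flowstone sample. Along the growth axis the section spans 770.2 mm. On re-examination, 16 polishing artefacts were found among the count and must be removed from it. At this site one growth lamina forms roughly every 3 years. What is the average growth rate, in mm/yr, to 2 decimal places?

0.12 mm/yr

Adjusted count: 2205 − 16 = 2189 growth laminae.
At 3 years per growth lamina, 2189 × 3 = 6567 years.
770.2 mm over 6567 years gives 770.2 / 6567 ≈ 0.12 mm/yr.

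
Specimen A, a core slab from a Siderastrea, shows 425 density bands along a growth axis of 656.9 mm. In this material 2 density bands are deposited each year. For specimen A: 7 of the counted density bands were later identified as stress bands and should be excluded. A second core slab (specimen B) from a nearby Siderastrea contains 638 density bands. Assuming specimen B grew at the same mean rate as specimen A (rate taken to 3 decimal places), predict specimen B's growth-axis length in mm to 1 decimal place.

Specimen A: adjusted count: 425 − 7 = 418 density bands.
Specimen A: with 2 density bands per year, 418 / 2 = 209 years.
A: Mean rate = 656.9 mm / 209 years ≈ 3.143 mm/yr.
Specimen B: with 2 density bands per year, 638 / 2 = 319 years. B's length ≈ 3.143 × 319 = 1002.6 mm.

1002.6 mm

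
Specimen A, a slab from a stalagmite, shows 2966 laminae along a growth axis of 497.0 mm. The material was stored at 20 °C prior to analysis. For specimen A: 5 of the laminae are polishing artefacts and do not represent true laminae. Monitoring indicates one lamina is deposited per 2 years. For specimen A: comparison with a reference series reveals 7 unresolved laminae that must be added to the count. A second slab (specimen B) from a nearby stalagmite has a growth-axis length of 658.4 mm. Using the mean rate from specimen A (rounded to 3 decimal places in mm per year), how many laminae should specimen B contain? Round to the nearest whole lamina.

Specimen A: true lamina count = 2966 − 5 + 7 = 2968.
Specimen A: 2968 laminae at 2 years each span 2968 × 2 = 5936 years.
A: 497.0 mm over 5936 years gives 497.0 / 5936 ≈ 0.084 mm per year.
Specimen B: 658.4 mm / 0.084 mm per year = 7838.10 years; at 2 years per lamina that is 7838.10 / 2 ≈ 3919 laminae.

3919 laminae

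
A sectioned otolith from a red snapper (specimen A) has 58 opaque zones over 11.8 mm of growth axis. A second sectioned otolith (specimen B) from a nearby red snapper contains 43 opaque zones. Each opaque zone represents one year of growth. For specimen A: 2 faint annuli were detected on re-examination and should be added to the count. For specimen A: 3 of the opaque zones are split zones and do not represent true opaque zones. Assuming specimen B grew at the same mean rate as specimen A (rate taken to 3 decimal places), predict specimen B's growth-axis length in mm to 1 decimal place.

8.9 mm

Specimen A: true opaque zone count = 58 − 3 + 2 = 57.
A: 11.8 mm over 57 years gives 11.8 / 57 ≈ 0.207 mm/year.
B's length ≈ 0.207 × 43 = 8.9 mm.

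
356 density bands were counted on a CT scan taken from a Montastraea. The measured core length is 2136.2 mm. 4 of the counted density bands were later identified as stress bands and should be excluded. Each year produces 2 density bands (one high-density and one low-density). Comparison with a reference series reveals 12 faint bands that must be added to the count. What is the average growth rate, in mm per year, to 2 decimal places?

11.74 mm per year

Adjusted count: 356 − 4 + 12 = 364 density bands.
364 density bands at 2 per year is 364 / 2 = 182 years.
Mean rate = 2136.2 mm / 182 years ≈ 11.74 mm per year.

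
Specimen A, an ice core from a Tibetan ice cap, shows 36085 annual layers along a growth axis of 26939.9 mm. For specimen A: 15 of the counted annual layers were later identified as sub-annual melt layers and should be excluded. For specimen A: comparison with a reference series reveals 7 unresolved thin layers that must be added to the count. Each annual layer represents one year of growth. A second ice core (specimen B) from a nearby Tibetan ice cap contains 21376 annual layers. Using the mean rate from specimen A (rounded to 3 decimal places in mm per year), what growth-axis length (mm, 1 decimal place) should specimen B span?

15967.9 mm

Specimen A: correcting the raw count gives 36085 − 15 + 7 = 36077 true annual layers.
A: Mean rate = 26939.9 mm / 36077 years ≈ 0.747 mm/year.
For B, 0.747 mm/year × 21376 years = 15967.9 mm.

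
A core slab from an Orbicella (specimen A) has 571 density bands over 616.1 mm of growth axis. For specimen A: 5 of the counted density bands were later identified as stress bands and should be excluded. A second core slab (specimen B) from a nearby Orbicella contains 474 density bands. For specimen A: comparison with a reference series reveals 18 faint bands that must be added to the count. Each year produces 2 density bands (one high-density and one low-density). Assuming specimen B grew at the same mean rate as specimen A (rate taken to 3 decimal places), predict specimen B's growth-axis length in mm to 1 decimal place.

Specimen A: adjusted count: 571 − 5 + 18 = 584 density bands.
Specimen A: 584 density bands at 2 per year is 584 / 2 = 292 years.
A: Extension rate ≈ 616.1 / 292 = 2.110 mm per year.
Specimen B: dividing by 2 density bands per year: 474 / 2 = 237 years. B's length ≈ 2.110 × 237 = 500.1 mm.

500.1 mm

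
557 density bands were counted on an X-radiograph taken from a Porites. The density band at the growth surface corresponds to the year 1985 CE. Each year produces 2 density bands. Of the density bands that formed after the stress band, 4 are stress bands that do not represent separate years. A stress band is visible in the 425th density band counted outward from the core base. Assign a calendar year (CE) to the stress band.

557 − 425 = 132 density bands lie beyond the stress band toward the growth surface.
132 − 4 false = 128 true density bands after the stress band.
With 2 density bands per year, 128 / 2 = 64 years.
The density band at the growth surface is 1985 CE, so the stress band dates to 1985 − 64 = 1921 CE.

1921 CE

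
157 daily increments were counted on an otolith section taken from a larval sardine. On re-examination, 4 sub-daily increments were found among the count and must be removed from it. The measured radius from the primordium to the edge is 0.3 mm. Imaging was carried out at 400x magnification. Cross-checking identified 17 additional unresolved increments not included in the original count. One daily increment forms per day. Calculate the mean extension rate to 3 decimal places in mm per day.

Adjusted count: 157 − 4 + 17 = 170 daily increments.
0.3 mm over 170 days gives 0.3 / 170 ≈ 0.002 mm per day.

0.002 mm per day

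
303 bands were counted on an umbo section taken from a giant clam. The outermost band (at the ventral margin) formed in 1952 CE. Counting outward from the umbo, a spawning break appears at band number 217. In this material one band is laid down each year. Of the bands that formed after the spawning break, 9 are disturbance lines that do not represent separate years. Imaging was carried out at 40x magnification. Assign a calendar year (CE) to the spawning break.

1875 CE

303 − 217 = 86 bands lie beyond the spawning break toward the ventral margin.
86 − 9 false = 77 true bands after the spawning break.
The band at the ventral margin is 1952 CE, so the spawning break dates to 1952 − 77 = 1875 CE.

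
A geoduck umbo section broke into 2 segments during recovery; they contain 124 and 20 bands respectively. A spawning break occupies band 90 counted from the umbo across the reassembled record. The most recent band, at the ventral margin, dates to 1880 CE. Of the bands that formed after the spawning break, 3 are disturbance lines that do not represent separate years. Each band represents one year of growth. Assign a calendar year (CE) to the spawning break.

1829 CE

Total bands = 124 + 20 = 144.
The spawning break sits at band 90 from the umbo, so 144 − 90 = 54 bands formed after it.
Removing the 3 false bands leaves 54 − 3 = 51 true bands beyond the spawning break.
Counting back 51 years from 1880 CE places the spawning break in 1880 − 51 = 1829 CE.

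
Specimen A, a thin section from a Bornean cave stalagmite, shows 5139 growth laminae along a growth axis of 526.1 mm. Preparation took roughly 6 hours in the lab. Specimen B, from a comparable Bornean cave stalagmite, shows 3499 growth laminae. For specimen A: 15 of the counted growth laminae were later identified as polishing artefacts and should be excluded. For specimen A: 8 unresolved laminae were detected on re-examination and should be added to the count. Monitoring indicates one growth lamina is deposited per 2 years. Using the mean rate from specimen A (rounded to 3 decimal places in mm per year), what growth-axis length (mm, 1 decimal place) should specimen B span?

Specimen A: adjusted count: 5139 − 15 + 8 = 5132 growth laminae.
Specimen A: multiplying by 2 years per growth lamina: 5132 × 2 = 10264 years.
A: Mean rate = 526.1 mm / 10264 years ≈ 0.051 mm per year.
Specimen B: at 2 years per growth lamina, 3499 × 2 = 6998 years. Length of B = 0.051 × 6998 = 356.9 mm.

356.9 mm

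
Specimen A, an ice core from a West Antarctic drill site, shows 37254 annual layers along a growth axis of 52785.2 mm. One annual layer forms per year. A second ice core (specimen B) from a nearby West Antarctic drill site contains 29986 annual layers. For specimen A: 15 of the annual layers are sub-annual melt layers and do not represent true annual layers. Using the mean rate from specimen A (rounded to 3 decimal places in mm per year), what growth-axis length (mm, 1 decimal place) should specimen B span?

Specimen A: adjusted count: 37254 − 15 = 37239 annual layers.
A: Mean rate = 52785.2 mm / 37239 years ≈ 1.417 mm per year.
For B, 1.417 mm/year × 29986 years = 42490.2 mm.

42490.2 mm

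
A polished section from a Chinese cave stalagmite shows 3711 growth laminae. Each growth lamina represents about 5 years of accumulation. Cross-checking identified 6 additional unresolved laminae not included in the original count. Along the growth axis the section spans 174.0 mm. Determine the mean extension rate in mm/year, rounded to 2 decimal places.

0.01 mm/year

After corrections the count is 3711 + 6 = 3717 growth laminae.
Multiplying by 5 years per growth lamina: 3717 × 5 = 18585 years.
174.0 mm over 18585 years gives 174.0 / 18585 ≈ 0.01 mm/year.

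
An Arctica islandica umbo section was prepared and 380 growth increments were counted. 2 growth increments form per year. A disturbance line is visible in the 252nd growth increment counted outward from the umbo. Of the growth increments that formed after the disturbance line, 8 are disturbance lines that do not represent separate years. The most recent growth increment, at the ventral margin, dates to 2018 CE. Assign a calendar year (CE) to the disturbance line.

1958 CE

380 − 252 = 128 growth increments lie beyond the disturbance line toward the ventral margin.
128 − 8 false = 120 true growth increments after the disturbance line.
With 2 growth increments per year, 120 / 2 = 60 years.
The growth increment at the ventral margin is 2018 CE, so the disturbance line dates to 2018 − 60 = 1958 CE.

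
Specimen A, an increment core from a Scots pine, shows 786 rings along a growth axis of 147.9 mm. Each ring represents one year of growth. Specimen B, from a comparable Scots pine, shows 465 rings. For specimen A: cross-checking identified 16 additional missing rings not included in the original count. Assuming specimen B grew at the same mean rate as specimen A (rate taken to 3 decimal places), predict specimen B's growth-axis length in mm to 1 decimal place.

85.6 mm

Specimen A: adjusted count: 786 + 16 = 802 rings.
A: 147.9 mm over 802 years gives 147.9 / 802 ≈ 0.184 mm per year.
Length of B = 0.184 × 465 = 85.6 mm.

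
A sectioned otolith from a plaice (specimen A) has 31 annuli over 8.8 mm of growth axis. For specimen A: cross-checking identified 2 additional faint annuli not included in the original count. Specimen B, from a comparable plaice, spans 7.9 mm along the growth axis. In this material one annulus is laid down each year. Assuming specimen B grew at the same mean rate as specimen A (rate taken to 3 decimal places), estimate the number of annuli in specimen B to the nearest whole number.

30 annuli

Specimen A: after corrections the count is 31 + 2 = 33 annuli.
A: 8.8 mm over 33 years gives 8.8 / 33 ≈ 0.267 mm/year.
For B, 7.9 / 0.267 = 29.59 years ≈ 30 annuli.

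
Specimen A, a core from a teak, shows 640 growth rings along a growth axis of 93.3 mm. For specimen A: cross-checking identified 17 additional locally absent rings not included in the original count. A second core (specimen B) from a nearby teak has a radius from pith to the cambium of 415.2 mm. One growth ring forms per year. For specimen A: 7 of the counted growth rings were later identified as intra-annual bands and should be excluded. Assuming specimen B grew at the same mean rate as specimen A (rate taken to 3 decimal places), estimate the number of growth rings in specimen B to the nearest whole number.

2883 growth rings

Specimen A: after corrections the count is 640 − 7 + 17 = 650 growth rings.
A: Extension rate ≈ 93.3 / 650 = 0.144 mm/year.
B spans 415.2 / 0.144 = 2883.33 years ≈ 2883 growth rings.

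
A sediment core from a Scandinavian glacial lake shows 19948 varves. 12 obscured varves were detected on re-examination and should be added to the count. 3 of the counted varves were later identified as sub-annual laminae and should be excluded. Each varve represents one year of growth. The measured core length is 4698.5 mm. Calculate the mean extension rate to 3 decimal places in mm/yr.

Adjusted count: 19948 − 3 + 12 = 19957 varves.
4698.5 mm over 19957 years gives 4698.5 / 19957 ≈ 0.235 mm/yr.

0.235 mm/yr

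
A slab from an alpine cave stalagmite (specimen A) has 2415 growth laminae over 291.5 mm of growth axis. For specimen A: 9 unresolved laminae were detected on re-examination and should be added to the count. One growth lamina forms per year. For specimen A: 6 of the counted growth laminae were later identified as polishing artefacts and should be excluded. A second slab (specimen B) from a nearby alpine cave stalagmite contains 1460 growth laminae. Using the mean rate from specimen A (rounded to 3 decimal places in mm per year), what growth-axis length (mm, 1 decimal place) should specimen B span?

Specimen A: adjusted count: 2415 − 6 + 9 = 2418 growth laminae.
A: Mean rate = 291.5 mm / 2418 years ≈ 0.121 mm/year.
For B, 0.121 mm/year × 1460 years = 176.7 mm.

176.7 mm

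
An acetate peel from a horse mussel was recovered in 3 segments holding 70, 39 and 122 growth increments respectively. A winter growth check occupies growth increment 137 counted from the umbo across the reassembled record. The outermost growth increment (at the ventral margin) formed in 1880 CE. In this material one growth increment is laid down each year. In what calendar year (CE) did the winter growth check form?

Total growth increments = 70 + 39 + 122 = 231.
The winter growth check sits at growth increment 137 from the umbo, so 231 − 137 = 94 growth increments formed after it.
Counting back 94 years from 1880 CE places the winter growth check in 1880 − 94 = 1786 CE.

1786 CE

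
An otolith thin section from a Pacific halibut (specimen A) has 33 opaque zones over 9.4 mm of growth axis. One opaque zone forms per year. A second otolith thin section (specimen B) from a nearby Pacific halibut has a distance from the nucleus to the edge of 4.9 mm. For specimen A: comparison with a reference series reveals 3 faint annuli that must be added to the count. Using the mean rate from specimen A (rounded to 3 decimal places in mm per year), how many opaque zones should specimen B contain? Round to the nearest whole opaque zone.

Specimen A: true opaque zone count = 33 + 3 = 36.
A: 9.4 mm over 36 years gives 9.4 / 36 ≈ 0.261 mm per year.
For B, 4.9 / 0.261 = 18.77 years ≈ 19 opaque zones.

19 opaque zones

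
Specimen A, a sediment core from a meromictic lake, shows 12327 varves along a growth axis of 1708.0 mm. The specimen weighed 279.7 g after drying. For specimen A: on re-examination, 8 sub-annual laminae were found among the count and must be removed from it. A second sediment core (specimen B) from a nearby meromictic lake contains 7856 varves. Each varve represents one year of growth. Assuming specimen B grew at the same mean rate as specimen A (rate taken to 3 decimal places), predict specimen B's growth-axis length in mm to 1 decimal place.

Specimen A: correcting the raw count gives 12327 − 8 = 12319 true varves.
A: 1708.0 mm over 12319 years gives 1708.0 / 12319 ≈ 0.139 mm/year.
Length of B = 0.139 × 7856 = 1092.0 mm.

1092.0 mm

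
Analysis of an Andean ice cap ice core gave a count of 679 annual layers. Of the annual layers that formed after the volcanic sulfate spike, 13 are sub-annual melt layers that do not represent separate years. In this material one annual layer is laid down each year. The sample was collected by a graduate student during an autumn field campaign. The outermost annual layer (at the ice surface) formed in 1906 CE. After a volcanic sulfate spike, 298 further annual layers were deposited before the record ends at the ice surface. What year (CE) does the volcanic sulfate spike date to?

1621 CE

There are 298 annual layers younger than the volcanic sulfate spike.
Removing the 13 false annual layers leaves 298 − 13 = 285 true annual layers beyond the volcanic sulfate spike.
1906 − 285 = 1621 CE.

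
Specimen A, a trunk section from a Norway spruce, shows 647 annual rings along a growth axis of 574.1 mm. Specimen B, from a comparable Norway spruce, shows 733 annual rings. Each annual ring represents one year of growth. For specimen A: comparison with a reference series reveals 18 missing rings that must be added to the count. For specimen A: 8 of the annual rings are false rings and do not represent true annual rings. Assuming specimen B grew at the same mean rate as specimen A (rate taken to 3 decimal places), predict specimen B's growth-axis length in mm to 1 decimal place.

640.6 mm

Specimen A: adjusted count: 647 − 8 + 18 = 657 annual rings.
A: Mean rate = 574.1 mm / 657 years ≈ 0.874 mm/yr.
B's length ≈ 0.874 × 733 = 640.6 mm.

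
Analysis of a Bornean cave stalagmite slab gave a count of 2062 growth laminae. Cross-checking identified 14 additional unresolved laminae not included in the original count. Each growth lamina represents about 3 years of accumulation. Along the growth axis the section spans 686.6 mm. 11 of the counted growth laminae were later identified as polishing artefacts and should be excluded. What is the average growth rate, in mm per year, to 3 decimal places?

Correcting the raw count gives 2062 − 11 + 14 = 2065 true growth laminae.
2065 growth laminae at 3 years each span 2065 × 3 = 6195 years.
Extension rate ≈ 686.6 / 6195 = 0.111 mm per year.

0.111 mm per year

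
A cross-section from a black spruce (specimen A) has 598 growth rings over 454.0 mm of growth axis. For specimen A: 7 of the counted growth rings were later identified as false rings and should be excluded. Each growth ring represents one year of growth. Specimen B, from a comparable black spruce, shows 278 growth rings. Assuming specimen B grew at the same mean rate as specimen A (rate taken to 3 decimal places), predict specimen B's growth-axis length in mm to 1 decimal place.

Specimen A: true growth ring count = 598 − 7 = 591.
A: Mean rate = 454.0 mm / 591 years ≈ 0.768 mm/year.
B's length ≈ 0.768 × 278 = 213.5 mm.

213.5 mm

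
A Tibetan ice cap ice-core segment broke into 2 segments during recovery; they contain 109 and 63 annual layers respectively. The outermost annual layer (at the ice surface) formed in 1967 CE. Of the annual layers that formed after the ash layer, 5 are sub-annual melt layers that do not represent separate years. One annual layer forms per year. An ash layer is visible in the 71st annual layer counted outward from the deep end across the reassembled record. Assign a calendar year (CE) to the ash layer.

Total annual layers = 109 + 63 = 172.
The ash layer sits at annual layer 71 from the deep end, so 172 − 71 = 101 annual layers formed after it.
Removing the 5 false annual layers leaves 101 − 5 = 96 true annual layers beyond the ash layer.
Counting back 96 years from 1967 CE places the ash layer in 1967 − 96 = 1871 CE.

1871 CE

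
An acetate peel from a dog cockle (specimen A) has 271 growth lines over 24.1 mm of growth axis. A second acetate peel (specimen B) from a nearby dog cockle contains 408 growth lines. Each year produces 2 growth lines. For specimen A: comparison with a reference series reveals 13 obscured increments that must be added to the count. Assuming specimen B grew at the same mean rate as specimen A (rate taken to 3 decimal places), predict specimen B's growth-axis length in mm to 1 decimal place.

Specimen A: after corrections the count is 271 + 13 = 284 growth lines.
Specimen A: 284 growth lines at 2 per year is 284 / 2 = 142 years.
A: Mean rate = 24.1 mm / 142 years ≈ 0.170 mm per year.
Specimen B: with 2 growth lines per year, 408 / 2 = 204 years. B's length ≈ 0.170 × 204 = 34.7 mm.

34.7 mm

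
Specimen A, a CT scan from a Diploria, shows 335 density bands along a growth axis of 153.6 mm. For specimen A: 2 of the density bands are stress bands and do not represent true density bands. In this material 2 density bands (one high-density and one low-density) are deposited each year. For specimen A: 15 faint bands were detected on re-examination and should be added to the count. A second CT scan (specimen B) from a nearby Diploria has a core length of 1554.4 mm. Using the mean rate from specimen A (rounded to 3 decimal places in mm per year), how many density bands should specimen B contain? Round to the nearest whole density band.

3521 density bands

Specimen A: after corrections the count is 335 − 2 + 15 = 348 density bands.
Specimen A: dividing by 2 density bands per year: 348 / 2 = 174 years.
A: Extension rate ≈ 153.6 / 174 = 0.883 mm/year.
Specimen B: 1554.4 mm / 0.883 mm per year = 1760.36 years; at 2 density bands per year that is 1760.36 × 2 ≈ 3521 density bands.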